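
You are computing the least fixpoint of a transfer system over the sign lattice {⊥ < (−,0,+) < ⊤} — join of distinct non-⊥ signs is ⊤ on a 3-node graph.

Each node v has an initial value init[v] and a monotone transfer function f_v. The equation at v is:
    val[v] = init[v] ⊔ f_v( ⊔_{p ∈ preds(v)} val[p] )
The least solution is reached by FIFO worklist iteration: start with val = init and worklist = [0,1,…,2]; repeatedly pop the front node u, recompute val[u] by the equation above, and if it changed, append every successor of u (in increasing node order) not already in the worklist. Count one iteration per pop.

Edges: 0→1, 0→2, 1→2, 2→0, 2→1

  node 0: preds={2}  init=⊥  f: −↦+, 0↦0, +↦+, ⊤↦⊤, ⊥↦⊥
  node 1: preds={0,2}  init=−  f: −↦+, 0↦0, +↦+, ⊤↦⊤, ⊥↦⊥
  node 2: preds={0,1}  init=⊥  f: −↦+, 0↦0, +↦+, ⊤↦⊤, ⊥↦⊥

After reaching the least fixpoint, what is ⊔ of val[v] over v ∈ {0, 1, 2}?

Trace (9 dequeues):
  [1] u=0 | in ⊥ | out ⊥ | ==
  [2] u=1 | in ⊥ | out − | ==
  [3] u=2 | in − | out + | prev ⊥ | push {0,1}
  [4] u=0 | in + | out + | prev ⊥ | push {2}
  [5] u=1 | in + | out ⊤ | prev − | push {}
  [6] u=2 | in ⊤ | out ⊤ | prev + | push {0,1}
  [7] u=0 | in ⊤ | out ⊤ | prev + | push {2}
  [8] u=1 | in ⊤ | out ⊤ | ==
  [9] u=2 | in ⊤ | out ⊤ | ==

Converged values:
  [0] ⊤
  [1] ⊤
  [2] ⊤

⊤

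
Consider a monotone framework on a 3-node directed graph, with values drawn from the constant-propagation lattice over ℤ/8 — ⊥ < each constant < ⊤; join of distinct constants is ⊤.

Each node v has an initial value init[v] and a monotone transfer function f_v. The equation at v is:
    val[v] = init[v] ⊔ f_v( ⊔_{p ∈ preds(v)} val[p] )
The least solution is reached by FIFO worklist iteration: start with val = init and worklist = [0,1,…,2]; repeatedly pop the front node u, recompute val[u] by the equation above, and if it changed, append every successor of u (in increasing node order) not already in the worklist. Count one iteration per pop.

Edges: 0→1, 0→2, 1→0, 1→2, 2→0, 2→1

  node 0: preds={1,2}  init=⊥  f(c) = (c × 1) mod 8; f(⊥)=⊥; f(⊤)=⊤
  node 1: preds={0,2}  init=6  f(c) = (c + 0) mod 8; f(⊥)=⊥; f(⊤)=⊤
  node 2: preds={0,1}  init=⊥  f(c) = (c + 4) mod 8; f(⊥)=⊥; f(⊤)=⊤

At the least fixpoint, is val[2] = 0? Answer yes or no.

no

Iteration log — 8 steps:
  step 1. node 0  ⊔preds=6  new=6  old=⊥  +wl: 
  step 2. node 1  ⊔preds=6  new=6  stable
  step 3. node 2  ⊔preds=6  new=2  old=⊥  +wl: 0,1
  step 4. node 0  ⊔preds=⊤  new=⊤  old=6  +wl: 2
  step 5. node 1  ⊔preds=⊤  new=⊤  old=6  +wl: 0
  step 6. node 2  ⊔preds=⊤  new=⊤  old=2  +wl: 1
  step 7. node 0  ⊔preds=⊤  new=⊤  stable
  step 8. node 1  ⊔preds=⊤  new=⊤  stable

Least fixpoint reached:
  node 0: ⊤
  node 1: ⊤
  node 2: ⊤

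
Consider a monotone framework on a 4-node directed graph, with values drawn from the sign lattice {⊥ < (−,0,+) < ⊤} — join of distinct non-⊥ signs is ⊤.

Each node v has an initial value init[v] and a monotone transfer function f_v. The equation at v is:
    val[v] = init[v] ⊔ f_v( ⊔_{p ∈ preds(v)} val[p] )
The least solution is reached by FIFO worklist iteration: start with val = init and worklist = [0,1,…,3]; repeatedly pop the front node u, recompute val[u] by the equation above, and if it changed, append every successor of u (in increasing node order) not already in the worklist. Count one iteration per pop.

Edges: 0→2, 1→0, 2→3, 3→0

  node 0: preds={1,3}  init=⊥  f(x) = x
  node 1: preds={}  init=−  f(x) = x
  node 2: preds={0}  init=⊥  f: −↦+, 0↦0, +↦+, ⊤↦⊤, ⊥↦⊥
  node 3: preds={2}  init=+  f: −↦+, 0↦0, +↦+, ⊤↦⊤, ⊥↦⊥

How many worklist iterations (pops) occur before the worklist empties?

Trace (5 dequeues):
  [1] u=0 | in ⊤ | out ⊤ | prev ⊥ | push {}
  [2] u=1 | in ⊥ | out − | ==
  [3] u=2 | in ⊤ | out ⊤ | prev ⊥ | push {}
  [4] u=3 | in ⊤ | out ⊤ | prev + | push {0}
  [5] u=0 | in ⊤ | out ⊤ | ==

Converged values:
  [0] ⊤
  [1] −
  [2] ⊤
  [3] ⊤

5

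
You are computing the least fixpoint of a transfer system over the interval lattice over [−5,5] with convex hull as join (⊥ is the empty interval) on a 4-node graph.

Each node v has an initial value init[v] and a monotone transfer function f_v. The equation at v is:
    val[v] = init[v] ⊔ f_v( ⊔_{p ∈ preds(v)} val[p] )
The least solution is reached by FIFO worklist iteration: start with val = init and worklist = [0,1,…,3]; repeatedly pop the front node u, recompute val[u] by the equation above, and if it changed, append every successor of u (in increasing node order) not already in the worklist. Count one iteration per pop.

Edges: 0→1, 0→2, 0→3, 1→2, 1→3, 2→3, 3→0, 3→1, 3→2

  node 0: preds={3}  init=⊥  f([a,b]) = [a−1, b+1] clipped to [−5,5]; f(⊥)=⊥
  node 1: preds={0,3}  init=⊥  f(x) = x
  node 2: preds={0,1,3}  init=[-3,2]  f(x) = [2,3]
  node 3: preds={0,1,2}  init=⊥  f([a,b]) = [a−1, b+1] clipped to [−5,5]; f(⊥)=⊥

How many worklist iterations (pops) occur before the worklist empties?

11

Trace (11 dequeues):
  [1] u=0 | in ⊥ | out ⊥ | ==
  [2] u=1 | in ⊥ | out ⊥ | ==
  [3] u=2 | in ⊥ | out [-3,3] | prev [-3,2] | push {}
  [4] u=3 | in [-3,3] | out [-4,4] | prev ⊥ | push {0,1,2}
  [5] u=0 | in [-4,4] | out [-5,5] | prev ⊥ | push {3}
  [6] u=1 | in [-5,5] | out [-5,5] | prev ⊥ | push {}
  [7] u=2 | in [-5,5] | out [-3,3] | ==
  [8] u=3 | in [-5,5] | out [-5,5] | prev [-4,4] | push {0,1,2}
  [9] u=0 | in [-5,5] | out [-5,5] | ==
  [10] u=1 | in [-5,5] | out [-5,5] | ==
  [11] u=2 | in [-5,5] | out [-3,3] | ==

Converged values:
  [0] [-5,5]
  [1] [-5,5]
  [2] [-3,3]
  [3] [-5,5]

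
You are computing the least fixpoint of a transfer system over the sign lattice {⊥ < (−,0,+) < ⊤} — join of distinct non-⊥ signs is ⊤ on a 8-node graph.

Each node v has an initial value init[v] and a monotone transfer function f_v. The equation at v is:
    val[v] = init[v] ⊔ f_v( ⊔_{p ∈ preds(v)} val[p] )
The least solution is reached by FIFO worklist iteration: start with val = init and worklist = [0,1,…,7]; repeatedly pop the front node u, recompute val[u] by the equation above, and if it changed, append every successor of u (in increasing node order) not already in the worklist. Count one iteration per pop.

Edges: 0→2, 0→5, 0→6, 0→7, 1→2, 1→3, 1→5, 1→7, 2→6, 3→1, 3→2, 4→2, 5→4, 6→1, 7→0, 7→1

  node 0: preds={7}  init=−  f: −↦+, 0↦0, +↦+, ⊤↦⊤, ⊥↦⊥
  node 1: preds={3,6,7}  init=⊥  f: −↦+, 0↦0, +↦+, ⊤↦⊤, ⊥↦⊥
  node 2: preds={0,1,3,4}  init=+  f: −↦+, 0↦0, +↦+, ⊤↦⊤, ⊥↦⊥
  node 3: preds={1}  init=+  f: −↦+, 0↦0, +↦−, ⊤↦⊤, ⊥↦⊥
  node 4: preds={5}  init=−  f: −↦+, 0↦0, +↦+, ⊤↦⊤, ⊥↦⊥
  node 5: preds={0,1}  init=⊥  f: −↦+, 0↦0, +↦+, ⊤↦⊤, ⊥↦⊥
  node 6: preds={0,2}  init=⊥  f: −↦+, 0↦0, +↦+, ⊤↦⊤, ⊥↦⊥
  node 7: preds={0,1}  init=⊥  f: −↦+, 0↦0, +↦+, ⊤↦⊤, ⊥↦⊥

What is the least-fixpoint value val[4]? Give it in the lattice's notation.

⊤

Iteration log — 17 steps:
  step 1. node 0  ⊔preds=⊥  new=−  stable
  step 2. node 1  ⊔preds=+  new=+  old=⊥  +wl: 
  step 3. node 2  ⊔preds=⊤  new=⊤  old=+  +wl: 
  step 4. node 3  ⊔preds=+  new=⊤  old=+  +wl: 1,2
  step 5. node 4  ⊔preds=⊥  new=−  stable
  step 6. node 5  ⊔preds=⊤  new=⊤  old=⊥  +wl: 4
  step 7. node 6  ⊔preds=⊤  new=⊤  old=⊥  +wl: 
  step 8. node 7  ⊔preds=⊤  new=⊤  old=⊥  +wl: 0
  step 9. node 1  ⊔preds=⊤  new=⊤  old=+  +wl: 3,5,7
  step 10. node 2  ⊔preds=⊤  new=⊤  stable
  step 11. node 4  ⊔preds=⊤  new=⊤  old=−  +wl: 2
  step 12. node 0  ⊔preds=⊤  new=⊤  old=−  +wl: 6
  step 13. node 3  ⊔preds=⊤  new=⊤  stable
  step 14. node 5  ⊔preds=⊤  new=⊤  stable
  step 15. node 7  ⊔preds=⊤  new=⊤  stable
  step 16. node 2  ⊔preds=⊤  new=⊤  stable
  step 17. node 6  ⊔preds=⊤  new=⊤  stable

Least fixpoint reached:
  node 0: ⊤
  node 1: ⊤
  node 2: ⊤
  node 3: ⊤
  node 4: ⊤
  node 5: ⊤
  node 6: ⊤
  node 7: ⊤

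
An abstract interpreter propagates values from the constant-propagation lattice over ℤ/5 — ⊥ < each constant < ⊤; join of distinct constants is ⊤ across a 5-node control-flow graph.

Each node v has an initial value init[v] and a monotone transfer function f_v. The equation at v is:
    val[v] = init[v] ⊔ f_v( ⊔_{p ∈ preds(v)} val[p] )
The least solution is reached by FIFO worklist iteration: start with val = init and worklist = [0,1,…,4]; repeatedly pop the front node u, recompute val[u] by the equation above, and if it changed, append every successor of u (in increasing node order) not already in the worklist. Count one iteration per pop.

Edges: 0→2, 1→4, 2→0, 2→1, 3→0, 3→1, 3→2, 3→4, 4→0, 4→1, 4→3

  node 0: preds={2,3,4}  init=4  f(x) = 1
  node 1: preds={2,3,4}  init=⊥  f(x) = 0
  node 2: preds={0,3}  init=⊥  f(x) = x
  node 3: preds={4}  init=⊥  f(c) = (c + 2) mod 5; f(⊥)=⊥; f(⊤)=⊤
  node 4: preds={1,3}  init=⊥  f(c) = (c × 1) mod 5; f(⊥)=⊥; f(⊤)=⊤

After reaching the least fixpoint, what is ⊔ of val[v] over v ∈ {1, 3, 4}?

Iteration log — 19 steps:
  step 1. node 0  ⊔preds=⊥  new=⊤  old=4  +wl: 
  step 2. node 1  ⊔preds=⊥  new=0  old=⊥  +wl: 
  step 3. node 2  ⊔preds=⊤  new=⊤  old=⊥  +wl: 0,1
  step 4. node 3  ⊔preds=⊥  new=⊥  stable
  step 5. node 4  ⊔preds=0  new=0  old=⊥  +wl: 3
  step 6. node 0  ⊔preds=⊤  new=⊤  stable
  step 7. node 1  ⊔preds=⊤  new=0  stable
  step 8. node 3  ⊔preds=0  new=2  old=⊥  +wl: 0,1,2,4
  step 9. node 0  ⊔preds=⊤  new=⊤  stable
  step 10. node 1  ⊔preds=⊤  new=0  stable
  step 11. node 2  ⊔preds=⊤  new=⊤  stable
  step 12. node 4  ⊔preds=⊤  new=⊤  old=0  +wl: 0,1,3
  step 13. node 0  ⊔preds=⊤  new=⊤  stable
  step 14. node 1  ⊔preds=⊤  new=0  stable
  step 15. node 3  ⊔preds=⊤  new=⊤  old=2  +wl: 0,1,2,4
  step 16. node 0  ⊔preds=⊤  new=⊤  stable
  step 17. node 1  ⊔preds=⊤  new=0  stable
  step 18. node 2  ⊔preds=⊤  new=⊤  stable
  step 19. node 4  ⊔preds=⊤  new=⊤  stable

Least fixpoint reached:
  node 0: ⊤
  node 1: 0
  node 2: ⊤
  node 3: ⊤
  node 4: ⊤

⊤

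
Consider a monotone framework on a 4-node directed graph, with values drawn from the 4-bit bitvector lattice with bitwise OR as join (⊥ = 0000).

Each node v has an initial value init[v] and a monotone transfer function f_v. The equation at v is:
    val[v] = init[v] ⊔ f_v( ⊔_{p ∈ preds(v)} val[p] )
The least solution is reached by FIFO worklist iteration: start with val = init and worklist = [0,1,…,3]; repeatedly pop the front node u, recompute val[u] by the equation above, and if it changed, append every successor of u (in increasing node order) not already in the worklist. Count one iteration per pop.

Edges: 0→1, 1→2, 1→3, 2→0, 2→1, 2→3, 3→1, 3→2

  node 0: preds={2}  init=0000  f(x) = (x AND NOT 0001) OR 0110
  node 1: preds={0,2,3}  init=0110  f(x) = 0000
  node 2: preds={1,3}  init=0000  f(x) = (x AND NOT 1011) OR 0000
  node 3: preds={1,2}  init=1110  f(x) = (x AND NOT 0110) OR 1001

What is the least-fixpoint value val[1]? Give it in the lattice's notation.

0110

Worklist (7 pops):
  #1 pop 0: in=0000 → 0110 (was 0000); enqueue []
  #2 pop 1: in=1110 → 0110 (no change)
  #3 pop 2: in=1110 → 0100 (was 0000); enqueue [0,1]
  #4 pop 3: in=0110 → 1111 (was 1110); enqueue [2]
  #5 pop 0: in=0100 → 0110 (no change)
  #6 pop 1: in=1111 → 0110 (no change)
  #7 pop 2: in=1111 → 0100 (no change)

Fixpoint:
  val[0] = 0110
  val[1] = 0110
  val[2] = 0100
  val[3] = 1111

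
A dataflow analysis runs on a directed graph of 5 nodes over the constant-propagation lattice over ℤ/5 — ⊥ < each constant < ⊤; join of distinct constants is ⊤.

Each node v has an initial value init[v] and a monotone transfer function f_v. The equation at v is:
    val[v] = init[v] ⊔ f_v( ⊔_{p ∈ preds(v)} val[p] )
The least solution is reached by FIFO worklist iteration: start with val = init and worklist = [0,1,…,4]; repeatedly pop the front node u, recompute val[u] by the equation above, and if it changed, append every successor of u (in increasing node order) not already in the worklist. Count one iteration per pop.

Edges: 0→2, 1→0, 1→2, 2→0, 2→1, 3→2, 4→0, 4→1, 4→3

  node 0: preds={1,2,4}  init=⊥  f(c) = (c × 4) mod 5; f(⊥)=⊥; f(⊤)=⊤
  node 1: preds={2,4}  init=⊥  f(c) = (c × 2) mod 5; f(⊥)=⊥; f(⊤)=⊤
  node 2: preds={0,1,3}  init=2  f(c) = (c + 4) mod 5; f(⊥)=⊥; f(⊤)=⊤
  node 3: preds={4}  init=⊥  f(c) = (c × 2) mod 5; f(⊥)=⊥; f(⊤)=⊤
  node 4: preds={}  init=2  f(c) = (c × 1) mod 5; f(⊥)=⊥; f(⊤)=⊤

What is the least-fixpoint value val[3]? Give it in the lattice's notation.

Iteration log — 9 steps:
  step 1. node 0  ⊔preds=2  new=3  old=⊥  +wl: 
  step 2. node 1  ⊔preds=2  new=4  old=⊥  +wl: 0
  step 3. node 2  ⊔preds=⊤  new=⊤  old=2  +wl: 1
  step 4. node 3  ⊔preds=2  new=4  old=⊥  +wl: 2
  step 5. node 4  ⊔preds=⊥  new=2  stable
  step 6. node 0  ⊔preds=⊤  new=⊤  old=3  +wl: 
  step 7. node 1  ⊔preds=⊤  new=⊤  old=4  +wl: 0
  step 8. node 2  ⊔preds=⊤  new=⊤  stable
  step 9. node 0  ⊔preds=⊤  new=⊤  stable

Least fixpoint reached:
  node 0: ⊤
  node 1: ⊤
  node 2: ⊤
  node 3: 4
  node 4: 2

4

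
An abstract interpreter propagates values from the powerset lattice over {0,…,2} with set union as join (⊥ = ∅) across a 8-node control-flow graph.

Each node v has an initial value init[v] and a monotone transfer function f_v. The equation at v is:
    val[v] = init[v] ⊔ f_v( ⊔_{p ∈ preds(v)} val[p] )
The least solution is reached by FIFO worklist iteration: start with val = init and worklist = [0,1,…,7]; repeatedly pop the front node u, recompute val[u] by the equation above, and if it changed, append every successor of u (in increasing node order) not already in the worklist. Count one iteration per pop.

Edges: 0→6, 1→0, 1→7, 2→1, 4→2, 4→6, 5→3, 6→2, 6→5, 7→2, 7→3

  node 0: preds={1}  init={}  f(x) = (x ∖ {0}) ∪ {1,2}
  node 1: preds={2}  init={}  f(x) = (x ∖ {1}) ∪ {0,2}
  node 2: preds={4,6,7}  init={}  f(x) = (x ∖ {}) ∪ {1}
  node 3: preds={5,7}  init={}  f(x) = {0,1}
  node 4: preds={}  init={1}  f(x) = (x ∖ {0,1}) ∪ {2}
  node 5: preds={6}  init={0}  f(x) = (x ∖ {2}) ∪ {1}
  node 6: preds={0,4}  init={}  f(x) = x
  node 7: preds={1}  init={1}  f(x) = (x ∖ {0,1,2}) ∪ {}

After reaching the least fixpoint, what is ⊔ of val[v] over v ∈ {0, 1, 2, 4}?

Trace (14 dequeues):
  [1] u=0 | in {} | out {1,2} | prev {} | push {}
  [2] u=1 | in {} | out {0,2} | prev {} | push {0}
  [3] u=2 | in {1} | out {1} | prev {} | push {1}
  [4] u=3 | in {0,1} | out {0,1} | prev {} | push {}
  [5] u=4 | in {} | out {1,2} | prev {1} | push {2}
  [6] u=5 | in {} | out {0,1} | prev {0} | push {3}
  [7] u=6 | in {1,2} | out {1,2} | prev {} | push {5}
  [8] u=7 | in {0,2} | out {1} | ==
  [9] u=0 | in {0,2} | out {1,2} | ==
  [10] u=1 | in {1} | out {0,2} | ==
  [11] u=2 | in {1,2} | out {1,2} | prev {1} | push {1}
  [12] u=3 | in {0,1} | out {0,1} | ==
  [13] u=5 | in {1,2} | out {0,1} | ==
  [14] u=1 | in {1,2} | out {0,2} | ==

Converged values:
  [0] {1,2}
  [1] {0,2}
  [2] {1,2}
  [3] {0,1}
  [4] {1,2}
  [5] {0,1}
  [6] {1,2}
  [7] {1}

{0,1,2}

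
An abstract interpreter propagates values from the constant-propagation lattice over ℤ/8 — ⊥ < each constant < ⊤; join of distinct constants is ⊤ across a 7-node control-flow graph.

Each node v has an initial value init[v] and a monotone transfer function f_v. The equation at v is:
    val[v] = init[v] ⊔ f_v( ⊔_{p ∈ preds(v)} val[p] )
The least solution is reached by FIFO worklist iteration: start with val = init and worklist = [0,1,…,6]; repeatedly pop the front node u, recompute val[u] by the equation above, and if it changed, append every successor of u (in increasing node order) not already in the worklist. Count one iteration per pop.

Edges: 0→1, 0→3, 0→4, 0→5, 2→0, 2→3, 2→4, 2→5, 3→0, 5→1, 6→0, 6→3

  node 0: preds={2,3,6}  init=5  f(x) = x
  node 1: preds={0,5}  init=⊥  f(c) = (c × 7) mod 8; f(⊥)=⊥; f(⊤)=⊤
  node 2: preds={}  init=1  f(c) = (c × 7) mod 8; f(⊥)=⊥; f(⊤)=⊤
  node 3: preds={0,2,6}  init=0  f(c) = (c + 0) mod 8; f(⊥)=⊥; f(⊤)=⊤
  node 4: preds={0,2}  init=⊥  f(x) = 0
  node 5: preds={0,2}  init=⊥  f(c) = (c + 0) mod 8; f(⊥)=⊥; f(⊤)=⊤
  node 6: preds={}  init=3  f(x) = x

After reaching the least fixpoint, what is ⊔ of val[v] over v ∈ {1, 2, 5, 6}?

Worklist (9 pops):
  #1 pop 0: in=⊤ → ⊤ (was 5); enqueue []
  #2 pop 1: in=⊤ → ⊤ (was ⊥); enqueue []
  #3 pop 2: in=⊥ → 1 (no change)
  #4 pop 3: in=⊤ → ⊤ (was 0); enqueue [0]
  #5 pop 4: in=⊤ → 0 (was ⊥); enqueue []
  #6 pop 5: in=⊤ → ⊤ (was ⊥); enqueue [1]
  #7 pop 6: in=⊥ → 3 (no change)
  #8 pop 0: in=⊤ → ⊤ (no change)
  #9 pop 1: in=⊤ → ⊤ (no change)

Fixpoint:
  val[0] = ⊤
  val[1] = ⊤
  val[2] = 1
  val[3] = ⊤
  val[4] = 0
  val[5] = ⊤
  val[6] = 3

⊤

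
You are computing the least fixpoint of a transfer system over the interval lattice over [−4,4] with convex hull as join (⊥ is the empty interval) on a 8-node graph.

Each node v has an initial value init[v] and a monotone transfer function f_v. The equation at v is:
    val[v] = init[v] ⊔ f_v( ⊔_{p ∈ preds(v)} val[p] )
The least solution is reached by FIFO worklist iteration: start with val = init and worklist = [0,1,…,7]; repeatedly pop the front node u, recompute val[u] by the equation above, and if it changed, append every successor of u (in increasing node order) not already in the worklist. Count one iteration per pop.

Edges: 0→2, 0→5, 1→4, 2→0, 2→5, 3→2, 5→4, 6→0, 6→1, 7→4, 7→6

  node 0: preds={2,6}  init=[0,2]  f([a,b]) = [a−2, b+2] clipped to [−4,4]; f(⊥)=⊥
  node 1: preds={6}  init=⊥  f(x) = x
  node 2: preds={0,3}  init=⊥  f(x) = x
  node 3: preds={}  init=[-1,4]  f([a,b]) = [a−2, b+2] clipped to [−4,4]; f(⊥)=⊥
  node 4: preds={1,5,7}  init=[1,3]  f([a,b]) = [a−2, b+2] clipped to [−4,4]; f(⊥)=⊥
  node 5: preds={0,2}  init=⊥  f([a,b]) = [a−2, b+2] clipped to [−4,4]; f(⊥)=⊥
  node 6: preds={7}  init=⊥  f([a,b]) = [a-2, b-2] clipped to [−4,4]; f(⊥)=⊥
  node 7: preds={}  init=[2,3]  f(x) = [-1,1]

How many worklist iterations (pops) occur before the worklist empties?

Iteration log — 21 steps:
  step 1. node 0  ⊔preds=⊥  new=[0,2]  stable
  step 2. node 1  ⊔preds=⊥  new=⊥  stable
  step 3. node 2  ⊔preds=[-1,4]  new=[-1,4]  old=⊥  +wl: 0
  step 4. node 3  ⊔preds=⊥  new=[-1,4]  stable
  step 5. node 4  ⊔preds=[2,3]  new=[0,4]  old=[1,3]  +wl: 
  step 6. node 5  ⊔preds=[-1,4]  new=[-3,4]  old=⊥  +wl: 4
  step 7. node 6  ⊔preds=[2,3]  new=[0,1]  old=⊥  +wl: 1
  step 8. node 7  ⊔preds=⊥  new=[-1,3]  old=[2,3]  +wl: 6
  step 9. node 0  ⊔preds=[-1,4]  new=[-3,4]  old=[0,2]  +wl: 2,5
  step 10. node 4  ⊔preds=[-3,4]  new=[-4,4]  old=[0,4]  +wl: 
  step 11. node 1  ⊔preds=[0,1]  new=[0,1]  old=⊥  +wl: 4
  step 12. node 6  ⊔preds=[-1,3]  new=[-3,1]  old=[0,1]  +wl: 0,1
  step 13. node 2  ⊔preds=[-3,4]  new=[-3,4]  old=[-1,4]  +wl: 
  step 14. node 5  ⊔preds=[-3,4]  new=[-4,4]  old=[-3,4]  +wl: 
  step 15. node 4  ⊔preds=[-4,4]  new=[-4,4]  stable
  step 16. node 0  ⊔preds=[-3,4]  new=[-4,4]  old=[-3,4]  +wl: 2,5
  step 17. node 1  ⊔preds=[-3,1]  new=[-3,1]  old=[0,1]  +wl: 4
  step 18. node 2  ⊔preds=[-4,4]  new=[-4,4]  old=[-3,4]  +wl: 0
  step 19. node 5  ⊔preds=[-4,4]  new=[-4,4]  stable
  step 20. node 4  ⊔preds=[-4,4]  new=[-4,4]  stable
  step 21. node 0  ⊔preds=[-4,4]  new=[-4,4]  stable

Least fixpoint reached:
  node 0: [-4,4]
  node 1: [-3,1]
  node 2: [-4,4]
  node 3: [-1,4]
  node 4: [-4,4]
  node 5: [-4,4]
  node 6: [-3,1]
  node 7: [-1,3]

21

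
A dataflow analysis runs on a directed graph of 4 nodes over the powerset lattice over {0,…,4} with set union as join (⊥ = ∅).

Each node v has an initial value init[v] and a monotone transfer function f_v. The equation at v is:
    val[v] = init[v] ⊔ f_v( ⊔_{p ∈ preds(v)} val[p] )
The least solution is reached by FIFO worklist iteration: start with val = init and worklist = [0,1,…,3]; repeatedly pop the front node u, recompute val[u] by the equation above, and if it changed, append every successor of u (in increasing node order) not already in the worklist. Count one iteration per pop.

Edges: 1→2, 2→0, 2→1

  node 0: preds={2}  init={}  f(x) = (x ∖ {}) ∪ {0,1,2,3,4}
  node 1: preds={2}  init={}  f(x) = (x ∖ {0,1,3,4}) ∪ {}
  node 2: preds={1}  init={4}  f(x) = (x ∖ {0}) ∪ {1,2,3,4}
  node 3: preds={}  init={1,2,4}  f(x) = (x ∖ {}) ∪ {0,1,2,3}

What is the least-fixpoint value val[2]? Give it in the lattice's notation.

{1,2,3,4}

Worklist (7 pops):
  #1 pop 0: in={4} → {0,1,2,3,4} (was {}); enqueue []
  #2 pop 1: in={4} → {} (no change)
  #3 pop 2: in={} → {1,2,3,4} (was {4}); enqueue [0,1]
  #4 pop 3: in={} → {0,1,2,3,4} (was {1,2,4}); enqueue []
  #5 pop 0: in={1,2,3,4} → {0,1,2,3,4} (no change)
  #6 pop 1: in={1,2,3,4} → {2} (was {}); enqueue [2]
  #7 pop 2: in={2} → {1,2,3,4} (no change)

Fixpoint:
  val[0] = {0,1,2,3,4}
  val[1] = {2}
  val[2] = {1,2,3,4}
  val[3] = {0,1,2,3,4}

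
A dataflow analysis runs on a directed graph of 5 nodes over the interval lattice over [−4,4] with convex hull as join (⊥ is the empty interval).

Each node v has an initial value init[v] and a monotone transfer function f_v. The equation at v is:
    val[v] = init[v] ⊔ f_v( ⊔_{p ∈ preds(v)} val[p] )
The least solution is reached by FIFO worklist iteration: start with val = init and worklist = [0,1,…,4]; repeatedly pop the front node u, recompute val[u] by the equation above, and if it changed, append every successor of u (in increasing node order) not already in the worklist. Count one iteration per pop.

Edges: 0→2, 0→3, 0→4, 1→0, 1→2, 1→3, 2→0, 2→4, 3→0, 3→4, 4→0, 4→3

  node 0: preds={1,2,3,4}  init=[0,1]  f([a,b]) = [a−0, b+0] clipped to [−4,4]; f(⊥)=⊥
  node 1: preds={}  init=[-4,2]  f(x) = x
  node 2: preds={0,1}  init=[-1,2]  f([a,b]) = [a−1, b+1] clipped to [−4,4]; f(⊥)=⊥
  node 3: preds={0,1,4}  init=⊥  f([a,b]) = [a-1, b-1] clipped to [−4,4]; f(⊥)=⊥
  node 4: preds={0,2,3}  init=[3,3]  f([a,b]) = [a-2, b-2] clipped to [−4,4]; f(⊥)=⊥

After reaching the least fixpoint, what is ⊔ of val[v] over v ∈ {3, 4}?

[-4,3]

Iteration log — 10 steps:
  step 1. node 0  ⊔preds=[-4,3]  new=[-4,3]  old=[0,1]  +wl: 
  step 2. node 1  ⊔preds=⊥  new=[-4,2]  stable
  step 3. node 2  ⊔preds=[-4,3]  new=[-4,4]  old=[-1,2]  +wl: 0
  step 4. node 3  ⊔preds=[-4,3]  new=[-4,2]  old=⊥  +wl: 
  step 5. node 4  ⊔preds=[-4,4]  new=[-4,3]  old=[3,3]  +wl: 3
  step 6. node 0  ⊔preds=[-4,4]  new=[-4,4]  old=[-4,3]  +wl: 2,4
  step 7. node 3  ⊔preds=[-4,4]  new=[-4,3]  old=[-4,2]  +wl: 0
  step 8. node 2  ⊔preds=[-4,4]  new=[-4,4]  stable
  step 9. node 4  ⊔preds=[-4,4]  new=[-4,3]  stable
  step 10. node 0  ⊔preds=[-4,4]  new=[-4,4]  stable

Least fixpoint reached:
  node 0: [-4,4]
  node 1: [-4,2]
  node 2: [-4,4]
  node 3: [-4,3]
  node 4: [-4,3]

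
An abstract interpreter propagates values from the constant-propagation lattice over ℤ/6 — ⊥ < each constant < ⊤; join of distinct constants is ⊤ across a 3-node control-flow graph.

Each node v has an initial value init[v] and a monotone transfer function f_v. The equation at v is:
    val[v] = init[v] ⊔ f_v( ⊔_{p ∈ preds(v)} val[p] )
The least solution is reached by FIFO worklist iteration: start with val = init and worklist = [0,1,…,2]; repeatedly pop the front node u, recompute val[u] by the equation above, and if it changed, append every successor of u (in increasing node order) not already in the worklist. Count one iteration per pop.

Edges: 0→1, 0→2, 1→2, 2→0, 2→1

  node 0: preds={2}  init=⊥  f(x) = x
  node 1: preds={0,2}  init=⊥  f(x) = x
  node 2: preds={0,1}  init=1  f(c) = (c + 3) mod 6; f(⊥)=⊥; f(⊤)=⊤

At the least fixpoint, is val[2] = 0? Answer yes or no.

no

Trace (6 dequeues):
  [1] u=0 | in 1 | out 1 | prev ⊥ | push {}
  [2] u=1 | in 1 | out 1 | prev ⊥ | push {}
  [3] u=2 | in 1 | out ⊤ | prev 1 | push {0,1}
  [4] u=0 | in ⊤ | out ⊤ | prev 1 | push {2}
  [5] u=1 | in ⊤ | out ⊤ | prev 1 | push {}
  [6] u=2 | in ⊤ | out ⊤ | ==

Converged values:
  [0] ⊤
  [1] ⊤
  [2] ⊤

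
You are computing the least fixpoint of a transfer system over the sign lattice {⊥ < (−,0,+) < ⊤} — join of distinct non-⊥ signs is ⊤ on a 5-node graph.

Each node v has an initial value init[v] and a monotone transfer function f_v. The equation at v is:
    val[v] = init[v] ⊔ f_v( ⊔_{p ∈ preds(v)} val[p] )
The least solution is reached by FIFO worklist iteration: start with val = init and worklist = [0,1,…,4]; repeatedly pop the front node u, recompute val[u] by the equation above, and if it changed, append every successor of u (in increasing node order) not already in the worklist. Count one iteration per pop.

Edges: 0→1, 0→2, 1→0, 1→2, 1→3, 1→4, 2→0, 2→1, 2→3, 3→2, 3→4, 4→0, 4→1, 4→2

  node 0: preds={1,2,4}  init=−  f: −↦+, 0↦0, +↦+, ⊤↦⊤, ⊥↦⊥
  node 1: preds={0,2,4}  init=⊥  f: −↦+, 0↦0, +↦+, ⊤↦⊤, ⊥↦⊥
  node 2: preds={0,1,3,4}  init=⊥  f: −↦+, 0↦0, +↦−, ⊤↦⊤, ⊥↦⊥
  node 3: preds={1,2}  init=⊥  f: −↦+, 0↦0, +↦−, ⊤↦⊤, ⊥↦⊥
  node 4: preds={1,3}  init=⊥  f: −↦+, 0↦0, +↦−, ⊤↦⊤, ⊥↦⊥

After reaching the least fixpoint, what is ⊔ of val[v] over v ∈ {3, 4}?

Iteration log — 11 steps:
  step 1. node 0  ⊔preds=⊥  new=−  stable
  step 2. node 1  ⊔preds=−  new=+  old=⊥  +wl: 0
  step 3. node 2  ⊔preds=⊤  new=⊤  old=⊥  +wl: 1
  step 4. node 3  ⊔preds=⊤  new=⊤  old=⊥  +wl: 2
  step 5. node 4  ⊔preds=⊤  new=⊤  old=⊥  +wl: 
  step 6. node 0  ⊔preds=⊤  new=⊤  old=−  +wl: 
  step 7. node 1  ⊔preds=⊤  new=⊤  old=+  +wl: 0,3,4
  step 8. node 2  ⊔preds=⊤  new=⊤  stable
  step 9. node 0  ⊔preds=⊤  new=⊤  stable
  step 10. node 3  ⊔preds=⊤  new=⊤  stable
  step 11. node 4  ⊔preds=⊤  new=⊤  stable

Least fixpoint reached:
  node 0: ⊤
  node 1: ⊤
  node 2: ⊤
  node 3: ⊤
  node 4: ⊤

⊤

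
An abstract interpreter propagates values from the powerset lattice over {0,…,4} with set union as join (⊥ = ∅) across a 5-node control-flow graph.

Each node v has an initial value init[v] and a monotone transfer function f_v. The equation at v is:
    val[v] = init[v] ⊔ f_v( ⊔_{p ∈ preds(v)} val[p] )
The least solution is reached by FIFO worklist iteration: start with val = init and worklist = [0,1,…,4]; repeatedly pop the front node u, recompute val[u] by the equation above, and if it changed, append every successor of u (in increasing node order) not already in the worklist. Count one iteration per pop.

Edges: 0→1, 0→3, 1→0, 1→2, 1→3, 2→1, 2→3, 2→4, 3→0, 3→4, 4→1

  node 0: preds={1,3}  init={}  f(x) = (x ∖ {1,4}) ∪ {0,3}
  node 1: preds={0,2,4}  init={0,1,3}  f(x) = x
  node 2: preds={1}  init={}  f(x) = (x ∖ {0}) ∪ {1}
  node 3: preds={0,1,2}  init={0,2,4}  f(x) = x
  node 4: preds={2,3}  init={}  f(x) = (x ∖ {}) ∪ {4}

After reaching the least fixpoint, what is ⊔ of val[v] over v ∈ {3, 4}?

{0,1,2,3,4}

Iteration log — 12 steps:
  step 1. node 0  ⊔preds={0,1,2,3,4}  new={0,2,3}  old={}  +wl: 
  step 2. node 1  ⊔preds={0,2,3}  new={0,1,2,3}  old={0,1,3}  +wl: 0
  step 3. node 2  ⊔preds={0,1,2,3}  new={1,2,3}  old={}  +wl: 1
  step 4. node 3  ⊔preds={0,1,2,3}  new={0,1,2,3,4}  old={0,2,4}  +wl: 
  step 5. node 4  ⊔preds={0,1,2,3,4}  new={0,1,2,3,4}  old={}  +wl: 
  step 6. node 0  ⊔preds={0,1,2,3,4}  new={0,2,3}  stable
  step 7. node 1  ⊔preds={0,1,2,3,4}  new={0,1,2,3,4}  old={0,1,2,3}  +wl: 0,2,3
  step 8. node 0  ⊔preds={0,1,2,3,4}  new={0,2,3}  stable
  step 9. node 2  ⊔preds={0,1,2,3,4}  new={1,2,3,4}  old={1,2,3}  +wl: 1,4
  step 10. node 3  ⊔preds={0,1,2,3,4}  new={0,1,2,3,4}  stable
  step 11. node 1  ⊔preds={0,1,2,3,4}  new={0,1,2,3,4}  stable
  step 12. node 4  ⊔preds={0,1,2,3,4}  new={0,1,2,3,4}  stable

Least fixpoint reached:
  node 0: {0,2,3}
  node 1: {0,1,2,3,4}
  node 2: {1,2,3,4}
  node 3: {0,1,2,3,4}
  node 4: {0,1,2,3,4}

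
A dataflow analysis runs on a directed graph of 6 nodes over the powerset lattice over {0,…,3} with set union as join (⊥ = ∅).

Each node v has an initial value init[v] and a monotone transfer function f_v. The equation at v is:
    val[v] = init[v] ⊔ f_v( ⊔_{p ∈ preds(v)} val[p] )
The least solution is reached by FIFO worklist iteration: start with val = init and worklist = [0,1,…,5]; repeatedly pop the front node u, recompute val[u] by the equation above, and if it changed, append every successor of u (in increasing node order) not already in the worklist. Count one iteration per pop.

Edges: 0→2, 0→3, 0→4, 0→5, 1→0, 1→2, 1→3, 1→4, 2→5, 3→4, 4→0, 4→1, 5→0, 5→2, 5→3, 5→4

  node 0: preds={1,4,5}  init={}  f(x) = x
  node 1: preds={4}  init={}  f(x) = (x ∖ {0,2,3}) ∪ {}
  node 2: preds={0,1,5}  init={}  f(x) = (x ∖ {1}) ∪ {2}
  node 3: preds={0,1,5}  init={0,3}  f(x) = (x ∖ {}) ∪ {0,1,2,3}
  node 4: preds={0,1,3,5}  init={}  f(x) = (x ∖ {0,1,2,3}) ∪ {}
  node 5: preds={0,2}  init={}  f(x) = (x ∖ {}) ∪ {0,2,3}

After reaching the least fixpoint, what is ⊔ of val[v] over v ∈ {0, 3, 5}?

Trace (11 dequeues):
  [1] u=0 | in {} | out {} | ==
  [2] u=1 | in {} | out {} | ==
  [3] u=2 | in {} | out {2} | prev {} | push {}
  [4] u=3 | in {} | out {0,1,2,3} | prev {0,3} | push {}
  [5] u=4 | in {0,1,2,3} | out {} | ==
  [6] u=5 | in {2} | out {0,2,3} | prev {} | push {0,2,3,4}
  [7] u=0 | in {0,2,3} | out {0,2,3} | prev {} | push {5}
  [8] u=2 | in {0,2,3} | out {0,2,3} | prev {2} | push {}
  [9] u=3 | in {0,2,3} | out {0,1,2,3} | ==
  [10] u=4 | in {0,1,2,3} | out {} | ==
  [11] u=5 | in {0,2,3} | out {0,2,3} | ==

Converged values:
  [0] {0,2,3}
  [1] {}
  [2] {0,2,3}
  [3] {0,1,2,3}
  [4] {}
  [5] {0,2,3}

{0,1,2,3}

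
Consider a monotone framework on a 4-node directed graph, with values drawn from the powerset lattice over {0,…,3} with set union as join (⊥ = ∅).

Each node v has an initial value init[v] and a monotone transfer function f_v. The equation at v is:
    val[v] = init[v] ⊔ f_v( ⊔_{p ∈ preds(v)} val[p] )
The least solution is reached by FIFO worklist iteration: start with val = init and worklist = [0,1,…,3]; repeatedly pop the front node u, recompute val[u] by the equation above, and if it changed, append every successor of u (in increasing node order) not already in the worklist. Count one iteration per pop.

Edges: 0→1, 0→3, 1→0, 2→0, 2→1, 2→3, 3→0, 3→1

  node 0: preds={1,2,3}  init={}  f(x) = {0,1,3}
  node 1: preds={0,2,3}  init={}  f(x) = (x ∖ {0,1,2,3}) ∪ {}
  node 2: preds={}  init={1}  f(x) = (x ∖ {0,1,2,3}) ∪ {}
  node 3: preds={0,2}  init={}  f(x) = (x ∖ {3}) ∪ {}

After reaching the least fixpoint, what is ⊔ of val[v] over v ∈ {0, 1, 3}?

{0,1,3}

Trace (6 dequeues):
  [1] u=0 | in {1} | out {0,1,3} | prev {} | push {}
  [2] u=1 | in {0,1,3} | out {} | ==
  [3] u=2 | in {} | out {1} | ==
  [4] u=3 | in {0,1,3} | out {0,1} | prev {} | push {0,1}
  [5] u=0 | in {0,1} | out {0,1,3} | ==
  [6] u=1 | in {0,1,3} | out {} | ==

Converged values:
  [0] {0,1,3}
  [1] {}
  [2] {1}
  [3] {0,1}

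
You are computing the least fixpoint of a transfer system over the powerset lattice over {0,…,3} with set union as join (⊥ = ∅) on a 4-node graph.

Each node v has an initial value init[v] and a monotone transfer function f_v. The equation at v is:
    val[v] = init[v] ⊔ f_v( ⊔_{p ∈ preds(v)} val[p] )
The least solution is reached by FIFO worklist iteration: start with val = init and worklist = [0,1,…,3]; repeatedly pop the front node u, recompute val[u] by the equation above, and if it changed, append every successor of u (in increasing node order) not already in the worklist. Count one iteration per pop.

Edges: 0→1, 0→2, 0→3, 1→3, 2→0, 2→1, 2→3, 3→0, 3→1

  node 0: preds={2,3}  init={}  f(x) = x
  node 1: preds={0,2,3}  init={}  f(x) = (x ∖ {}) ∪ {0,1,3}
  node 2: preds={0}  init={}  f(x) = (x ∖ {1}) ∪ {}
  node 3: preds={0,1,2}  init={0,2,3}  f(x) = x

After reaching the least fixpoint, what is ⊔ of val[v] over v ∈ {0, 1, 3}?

{0,1,2,3}

Worklist (8 pops):
  #1 pop 0: in={0,2,3} → {0,2,3} (was {}); enqueue []
  #2 pop 1: in={0,2,3} → {0,1,2,3} (was {}); enqueue []
  #3 pop 2: in={0,2,3} → {0,2,3} (was {}); enqueue [0,1]
  #4 pop 3: in={0,1,2,3} → {0,1,2,3} (was {0,2,3}); enqueue []
  #5 pop 0: in={0,1,2,3} → {0,1,2,3} (was {0,2,3}); enqueue [2,3]
  #6 pop 1: in={0,1,2,3} → {0,1,2,3} (no change)
  #7 pop 2: in={0,1,2,3} → {0,2,3} (no change)
  #8 pop 3: in={0,1,2,3} → {0,1,2,3} (no change)

Fixpoint:
  val[0] = {0,1,2,3}
  val[1] = {0,1,2,3}
  val[2] = {0,2,3}
  val[3] = {0,1,2,3}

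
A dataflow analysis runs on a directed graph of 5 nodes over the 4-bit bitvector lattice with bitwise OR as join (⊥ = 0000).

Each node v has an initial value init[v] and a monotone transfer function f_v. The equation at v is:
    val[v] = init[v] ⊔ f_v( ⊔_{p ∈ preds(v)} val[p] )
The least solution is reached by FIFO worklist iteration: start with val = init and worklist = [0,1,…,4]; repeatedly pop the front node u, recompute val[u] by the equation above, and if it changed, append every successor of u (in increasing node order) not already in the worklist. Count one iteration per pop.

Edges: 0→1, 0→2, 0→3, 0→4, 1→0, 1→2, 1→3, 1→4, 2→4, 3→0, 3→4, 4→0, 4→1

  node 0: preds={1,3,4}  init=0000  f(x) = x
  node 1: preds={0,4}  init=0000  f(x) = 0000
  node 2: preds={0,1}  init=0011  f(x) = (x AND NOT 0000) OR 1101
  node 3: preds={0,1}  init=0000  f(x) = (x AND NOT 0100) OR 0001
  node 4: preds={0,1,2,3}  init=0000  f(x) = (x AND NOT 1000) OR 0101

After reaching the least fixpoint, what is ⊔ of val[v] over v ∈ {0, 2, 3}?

Worklist (11 pops):
  #1 pop 0: in=0000 → 0000 (no change)
  #2 pop 1: in=0000 → 0000 (no change)
  #3 pop 2: in=0000 → 1111 (was 0011); enqueue []
  #4 pop 3: in=0000 → 0001 (was 0000); enqueue [0]
  #5 pop 4: in=1111 → 0111 (was 0000); enqueue [1]
  #6 pop 0: in=0111 → 0111 (was 0000); enqueue [2,3,4]
  #7 pop 1: in=0111 → 0000 (no change)
  #8 pop 2: in=0111 → 1111 (no change)
  #9 pop 3: in=0111 → 0011 (was 0001); enqueue [0]
  #10 pop 4: in=1111 → 0111 (no change)
  #11 pop 0: in=0111 → 0111 (no change)

Fixpoint:
  val[0] = 0111
  val[1] = 0000
  val[2] = 1111
  val[3] = 0011
  val[4] = 0111

1111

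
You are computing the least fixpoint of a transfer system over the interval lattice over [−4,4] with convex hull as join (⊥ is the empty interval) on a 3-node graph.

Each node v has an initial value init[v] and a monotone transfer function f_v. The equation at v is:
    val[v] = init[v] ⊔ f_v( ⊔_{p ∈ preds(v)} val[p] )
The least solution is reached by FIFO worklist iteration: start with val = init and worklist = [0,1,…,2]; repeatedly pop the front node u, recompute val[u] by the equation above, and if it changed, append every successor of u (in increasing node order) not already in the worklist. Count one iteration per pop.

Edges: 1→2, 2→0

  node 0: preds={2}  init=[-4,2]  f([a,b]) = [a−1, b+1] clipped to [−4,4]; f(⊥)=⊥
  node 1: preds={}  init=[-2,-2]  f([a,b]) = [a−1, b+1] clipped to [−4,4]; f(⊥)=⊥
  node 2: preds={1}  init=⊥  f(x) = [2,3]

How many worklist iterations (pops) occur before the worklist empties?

4

Trace (4 dequeues):
  [1] u=0 | in ⊥ | out [-4,2] | ==
  [2] u=1 | in ⊥ | out [-2,-2] | ==
  [3] u=2 | in [-2,-2] | out [2,3] | prev ⊥ | push {0}
  [4] u=0 | in [2,3] | out [-4,4] | prev [-4,2] | push {}

Converged values:
  [0] [-4,4]
  [1] [-2,-2]
  [2] [2,3]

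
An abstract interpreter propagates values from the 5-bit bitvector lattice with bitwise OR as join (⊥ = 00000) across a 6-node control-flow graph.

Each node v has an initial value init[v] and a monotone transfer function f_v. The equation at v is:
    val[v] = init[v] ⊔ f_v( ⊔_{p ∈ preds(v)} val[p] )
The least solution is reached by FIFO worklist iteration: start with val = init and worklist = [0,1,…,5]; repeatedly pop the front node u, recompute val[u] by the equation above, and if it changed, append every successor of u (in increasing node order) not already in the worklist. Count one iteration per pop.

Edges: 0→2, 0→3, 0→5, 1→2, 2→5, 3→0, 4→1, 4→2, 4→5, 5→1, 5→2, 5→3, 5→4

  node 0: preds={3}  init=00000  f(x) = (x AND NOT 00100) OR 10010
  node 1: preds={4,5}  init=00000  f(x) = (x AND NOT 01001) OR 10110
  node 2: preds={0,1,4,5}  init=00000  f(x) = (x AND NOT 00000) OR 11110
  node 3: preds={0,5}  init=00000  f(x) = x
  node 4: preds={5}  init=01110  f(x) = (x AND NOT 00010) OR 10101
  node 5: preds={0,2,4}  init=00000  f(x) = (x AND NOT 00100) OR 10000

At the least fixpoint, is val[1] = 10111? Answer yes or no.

Trace (16 dequeues):
  [1] u=0 | in 00000 | out 10010 | prev 00000 | push {}
  [2] u=1 | in 01110 | out 10110 | prev 00000 | push {}
  [3] u=2 | in 11110 | out 11110 | prev 00000 | push {}
  [4] u=3 | in 10010 | out 10010 | prev 00000 | push {0}
  [5] u=4 | in 00000 | out 11111 | prev 01110 | push {1,2}
  [6] u=5 | in 11111 | out 11011 | prev 00000 | push {3,4}
  [7] u=0 | in 10010 | out 10010 | ==
  [8] u=1 | in 11111 | out 10110 | ==
  [9] u=2 | in 11111 | out 11111 | prev 11110 | push {5}
  [10] u=3 | in 11011 | out 11011 | prev 10010 | push {0}
  [11] u=4 | in 11011 | out 11111 | ==
  [12] u=5 | in 11111 | out 11011 | ==
  [13] u=0 | in 11011 | out 11011 | prev 10010 | push {2,3,5}
  [14] u=2 | in 11111 | out 11111 | ==
  [15] u=3 | in 11011 | out 11011 | ==
  [16] u=5 | in 11111 | out 11011 | ==

Converged values:
  [0] 11011
  [1] 10110
  [2] 11111
  [3] 11011
  [4] 11111
  [5] 11011

no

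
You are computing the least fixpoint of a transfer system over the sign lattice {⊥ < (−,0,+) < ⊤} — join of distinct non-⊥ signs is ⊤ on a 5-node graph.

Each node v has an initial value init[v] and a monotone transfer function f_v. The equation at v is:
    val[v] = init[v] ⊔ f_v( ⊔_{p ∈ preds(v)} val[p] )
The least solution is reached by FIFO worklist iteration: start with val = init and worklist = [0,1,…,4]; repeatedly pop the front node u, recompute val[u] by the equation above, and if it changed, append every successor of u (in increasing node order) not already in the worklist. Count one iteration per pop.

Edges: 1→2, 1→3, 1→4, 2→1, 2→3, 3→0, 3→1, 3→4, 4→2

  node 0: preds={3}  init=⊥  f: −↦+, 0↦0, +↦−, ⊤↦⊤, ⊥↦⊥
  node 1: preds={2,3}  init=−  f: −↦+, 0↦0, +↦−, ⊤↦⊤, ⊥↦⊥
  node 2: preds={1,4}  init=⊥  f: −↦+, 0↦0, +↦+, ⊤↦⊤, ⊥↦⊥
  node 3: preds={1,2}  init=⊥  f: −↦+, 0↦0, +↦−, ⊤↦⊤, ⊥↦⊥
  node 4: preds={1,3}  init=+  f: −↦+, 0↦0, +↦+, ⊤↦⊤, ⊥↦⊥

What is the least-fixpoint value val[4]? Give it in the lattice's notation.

⊤

Worklist (10 pops):
  #1 pop 0: in=⊥ → ⊥ (no change)
  #2 pop 1: in=⊥ → − (no change)
  #3 pop 2: in=⊤ → ⊤ (was ⊥); enqueue [1]
  #4 pop 3: in=⊤ → ⊤ (was ⊥); enqueue [0]
  #5 pop 4: in=⊤ → ⊤ (was +); enqueue [2]
  #6 pop 1: in=⊤ → ⊤ (was −); enqueue [3,4]
  #7 pop 0: in=⊤ → ⊤ (was ⊥); enqueue []
  #8 pop 2: in=⊤ → ⊤ (no change)
  #9 pop 3: in=⊤ → ⊤ (no change)
  #10 pop 4: in=⊤ → ⊤ (no change)

Fixpoint:
  val[0] = ⊤
  val[1] = ⊤
  val[2] = ⊤
  val[3] = ⊤
  val[4] = ⊤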